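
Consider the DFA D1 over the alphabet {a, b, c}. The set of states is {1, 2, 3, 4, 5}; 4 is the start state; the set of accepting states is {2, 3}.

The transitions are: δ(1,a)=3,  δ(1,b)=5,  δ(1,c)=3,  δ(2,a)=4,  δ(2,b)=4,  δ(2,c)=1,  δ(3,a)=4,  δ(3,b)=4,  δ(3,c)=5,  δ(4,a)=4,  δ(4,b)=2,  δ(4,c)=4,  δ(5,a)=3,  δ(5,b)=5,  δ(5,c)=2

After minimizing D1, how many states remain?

3

Initial partition by acceptance: {2,3} | {1,4,5}.
Split {1,4,5} by δ(·,a) → {1,5} and {4}.
Stable partition: {2,3} | {1,5} | {4} — 3 equivalence classes.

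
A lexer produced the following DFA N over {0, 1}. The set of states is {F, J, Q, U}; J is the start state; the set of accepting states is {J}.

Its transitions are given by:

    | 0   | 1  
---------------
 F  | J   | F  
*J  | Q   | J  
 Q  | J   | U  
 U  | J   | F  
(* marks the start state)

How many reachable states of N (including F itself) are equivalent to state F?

3

All states are reachable from the start state.
P0 = {J} | {F,Q,U}.
Stable partition: {J} | {F,Q,U} — 2 equivalence classes.
State F belongs to the block {F,Q,U}, which has 3 states.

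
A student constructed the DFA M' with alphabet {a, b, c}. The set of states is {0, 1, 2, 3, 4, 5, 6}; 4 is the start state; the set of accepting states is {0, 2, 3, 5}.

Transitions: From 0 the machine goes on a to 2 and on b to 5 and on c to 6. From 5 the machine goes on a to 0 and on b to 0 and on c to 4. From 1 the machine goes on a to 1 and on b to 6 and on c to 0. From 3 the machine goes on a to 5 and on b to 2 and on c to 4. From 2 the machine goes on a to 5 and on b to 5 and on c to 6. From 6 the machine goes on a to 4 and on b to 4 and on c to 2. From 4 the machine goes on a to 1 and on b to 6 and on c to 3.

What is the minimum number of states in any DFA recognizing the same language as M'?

Start with accepting vs non-accepting: {0,2,3,5} | {1,4,6}.
Stable partition: {0,2,3,5} | {1,4,6} — 2 equivalence classes.

2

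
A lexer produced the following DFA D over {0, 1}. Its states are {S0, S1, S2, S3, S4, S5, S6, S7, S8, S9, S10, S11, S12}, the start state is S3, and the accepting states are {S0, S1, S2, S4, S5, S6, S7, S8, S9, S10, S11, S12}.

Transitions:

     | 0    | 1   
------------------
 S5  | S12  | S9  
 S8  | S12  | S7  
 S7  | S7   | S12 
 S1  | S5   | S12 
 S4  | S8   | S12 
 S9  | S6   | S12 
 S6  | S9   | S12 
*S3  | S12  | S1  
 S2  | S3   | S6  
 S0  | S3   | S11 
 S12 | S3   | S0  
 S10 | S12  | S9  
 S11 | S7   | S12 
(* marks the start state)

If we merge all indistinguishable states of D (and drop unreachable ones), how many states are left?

6

First remove the unreachable states {S2,S4,S8,S10}; 9 states remain.
Initial partition by acceptance: {S0,S1,S5,S6,S7,S9,S11,S12} | {S3}.
Refine {S0,S1,S5,S6,S7,S9,S11,S12} on symbol 0: members go to different blocks, giving {S1,S5,S6,S7,S9,S11} and {S0,S12}.
Split {S1,S5,S6,S7,S9,S11} by δ(·,0) → {S1,S6,S7,S9,S11} and {S5}.
Split {S1,S6,S7,S9,S11} by δ(·,0) → {S6,S7,S9,S11} and {S1}.
On input 1, block {S0,S12} splits into {S0} and {S12}.
The partition is now stable with 6 blocks: {S6,S7,S9,S11} | {S3} | {S0} | {S5} | {S1} | {S12}.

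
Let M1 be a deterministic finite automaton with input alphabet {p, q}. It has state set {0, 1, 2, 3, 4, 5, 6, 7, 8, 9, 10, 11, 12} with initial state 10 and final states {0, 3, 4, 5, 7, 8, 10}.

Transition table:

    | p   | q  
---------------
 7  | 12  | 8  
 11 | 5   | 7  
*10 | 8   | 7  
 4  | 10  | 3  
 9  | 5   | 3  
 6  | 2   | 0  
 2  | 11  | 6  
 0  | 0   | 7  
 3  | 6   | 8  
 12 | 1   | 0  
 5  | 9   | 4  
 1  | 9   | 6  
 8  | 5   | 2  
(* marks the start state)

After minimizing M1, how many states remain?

P0 = {0,3,4,5,7,8,10} | {1,2,6,9,11,12}.
Split {0,3,4,5,7,8,10} by δ(·,p) → {0,4,8,10} and {3,5,7}.
Refine {0,4,8,10} on symbol p: members go to different blocks, giving {0,4,10} and {8}.
Refine {0,4,10} on symbol p: members go to different blocks, giving {0,4} and {10}.
Refine {0,4} on symbol p: members go to different blocks, giving {0} and {4}.
On input p, block {1,2,6,9,11,12} splits into {1,2,6,12} and {9,11}.
Split {1,2,6,12} by δ(·,p) → {1,2} and {6,12}.
On input p, block {3,5,7} splits into {3,7} and {5}.
The partition is now stable with 9 blocks: {0} | {1,2} | {3,7} | {8} | {10} | {4} | {9,11} | {6,12} | {5}.

9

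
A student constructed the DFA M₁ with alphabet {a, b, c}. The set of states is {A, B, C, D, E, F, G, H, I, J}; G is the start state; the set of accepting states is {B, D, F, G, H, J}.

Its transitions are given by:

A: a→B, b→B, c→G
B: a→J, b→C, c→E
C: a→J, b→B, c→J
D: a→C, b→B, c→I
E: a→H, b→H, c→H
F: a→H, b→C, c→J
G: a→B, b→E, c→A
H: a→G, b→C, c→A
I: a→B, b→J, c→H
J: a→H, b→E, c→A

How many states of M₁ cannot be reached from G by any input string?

No path from G leads to D, F, I; the other 7 states are all reachable.

3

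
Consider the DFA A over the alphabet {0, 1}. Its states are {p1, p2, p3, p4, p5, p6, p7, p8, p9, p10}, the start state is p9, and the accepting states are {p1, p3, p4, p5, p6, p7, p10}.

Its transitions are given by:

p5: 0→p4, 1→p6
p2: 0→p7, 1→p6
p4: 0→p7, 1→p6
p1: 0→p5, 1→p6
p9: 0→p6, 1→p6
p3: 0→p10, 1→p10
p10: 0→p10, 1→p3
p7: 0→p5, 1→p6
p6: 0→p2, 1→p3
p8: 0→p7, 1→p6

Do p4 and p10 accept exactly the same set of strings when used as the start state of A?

Reachable states from the start: {p2,p3,p4,p5,p6,p7,p9,p10}. Unreachable: {p1,p8} — drop them.
Start with accepting vs non-accepting: {p3,p4,p5,p6,p7,p10} | {p2,p9}.
On input 0, block {p3,p4,p5,p6,p7,p10} splits into {p3,p4,p5,p7,p10} and {p6}.
Split {p3,p4,p5,p7,p10} by δ(·,1) → {p4,p5,p7} and {p3,p10}.
Split {p2,p9} by δ(·,0) → {p2} and {p9}.
Stable partition: {p4,p5,p7} | {p2} | {p6} | {p3,p10} | {p9} — 5 equivalence classes.
p4 and p10 end up in different blocks, so they are distinguishable. For instance, the string '10' is accepted from only p10.

No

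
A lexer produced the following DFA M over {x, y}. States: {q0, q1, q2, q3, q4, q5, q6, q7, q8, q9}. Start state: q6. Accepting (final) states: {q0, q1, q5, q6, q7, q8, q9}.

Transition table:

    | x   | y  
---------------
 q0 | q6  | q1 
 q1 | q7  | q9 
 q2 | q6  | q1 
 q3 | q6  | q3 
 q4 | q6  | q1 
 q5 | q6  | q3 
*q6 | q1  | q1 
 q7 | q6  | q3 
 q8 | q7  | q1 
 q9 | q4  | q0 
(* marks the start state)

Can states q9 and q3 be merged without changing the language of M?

No

First remove the unreachable states {q2,q5,q8}; 7 states remain.
Start with accepting vs non-accepting: {q0,q1,q6,q7,q9} | {q3,q4}.
Split {q0,q1,q6,q7,q9} by δ(·,x) → {q0,q1,q6,q7} and {q9}.
On input y, block {q0,q1,q6,q7} splits into {q0,q6} and {q1} and {q7}.
Refine {q0,q6} on symbol x: members go to different blocks, giving {q0} and {q6}.
Split {q3,q4} by δ(·,y) → {q3} and {q4}.
Stable partition: {q0} | {q3} | {q9} | {q1} | {q7} | {q6} | {q4} — 7 equivalence classes.
q9 and q3 end up in different blocks, so they are distinguishable. For instance, the string 'ε' is accepted from only q9.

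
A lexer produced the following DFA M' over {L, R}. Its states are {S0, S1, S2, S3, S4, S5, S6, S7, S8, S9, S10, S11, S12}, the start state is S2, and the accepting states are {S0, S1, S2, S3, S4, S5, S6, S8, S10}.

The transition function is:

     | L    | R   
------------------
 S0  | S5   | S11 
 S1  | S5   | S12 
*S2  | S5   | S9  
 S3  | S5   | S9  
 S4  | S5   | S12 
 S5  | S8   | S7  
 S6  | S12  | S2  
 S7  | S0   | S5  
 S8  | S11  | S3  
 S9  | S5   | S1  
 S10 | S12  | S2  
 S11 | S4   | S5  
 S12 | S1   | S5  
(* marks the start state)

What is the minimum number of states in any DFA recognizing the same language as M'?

6

Reachable states from the start: {S0,S1,S2,S3,S4,S5,S7,S8,S9,S11,S12}. Unreachable: {S6,S10} — drop them.
Initial partition by acceptance: {S0,S1,S2,S3,S4,S5,S8} | {S7,S9,S11,S12}.
Split {S0,S1,S2,S3,S4,S5,S8} by δ(·,L) → {S0,S1,S2,S3,S4,S5} and {S8}.
Refine {S0,S1,S2,S3,S4,S5} on symbol L: members go to different blocks, giving {S0,S1,S2,S3,S4} and {S5}.
Refine {S7,S9,S11,S12} on symbol L: members go to different blocks, giving {S7,S11,S12} and {S9}.
Refine {S0,S1,S2,S3,S4} on symbol R: members go to different blocks, giving {S0,S1,S4} and {S2,S3}.
Stable partition: {S0,S1,S4} | {S7,S11,S12} | {S8} | {S5} | {S9} | {S2,S3} — 6 equivalence classes.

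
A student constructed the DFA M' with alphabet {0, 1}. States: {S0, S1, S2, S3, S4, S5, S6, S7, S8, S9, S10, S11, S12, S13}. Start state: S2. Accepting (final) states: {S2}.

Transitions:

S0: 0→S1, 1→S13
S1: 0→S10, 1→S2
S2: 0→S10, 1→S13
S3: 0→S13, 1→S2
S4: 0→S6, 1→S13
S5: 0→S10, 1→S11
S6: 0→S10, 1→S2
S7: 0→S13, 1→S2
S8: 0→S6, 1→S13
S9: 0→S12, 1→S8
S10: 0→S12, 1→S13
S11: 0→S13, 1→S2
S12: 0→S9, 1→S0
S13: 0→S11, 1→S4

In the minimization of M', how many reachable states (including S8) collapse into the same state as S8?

3

First remove the unreachable states {S3,S5,S7}; 11 states remain.
Initial partition by acceptance: {S2} | {S0,S1,S4,S6,S8,S9,S10,S11,S12,S13}.
Refine {S0,S1,S4,S6,S8,S9,S10,S11,S12,S13} on symbol 1: members go to different blocks, giving {S0,S4,S8,S9,S10,S12,S13} and {S1,S6,S11}.
Refine {S0,S4,S8,S9,S10,S12,S13} on symbol 0: members go to different blocks, giving {S0,S4,S8,S13} and {S9,S10,S12}.
On input 0, block {S1,S6,S11} splits into {S1,S6} and {S11}.
Split {S0,S4,S8,S13} by δ(·,0) → {S0,S4,S8} and {S13}.
On input 1, block {S9,S10,S12} splits into {S9,S12} and {S10}.
Stable partition: {S2} | {S0,S4,S8} | {S1,S6} | {S9,S12} | {S11} | {S13} | {S10} — 7 equivalence classes.
The equivalence class containing S8 is {S0,S4,S8}, of size 3.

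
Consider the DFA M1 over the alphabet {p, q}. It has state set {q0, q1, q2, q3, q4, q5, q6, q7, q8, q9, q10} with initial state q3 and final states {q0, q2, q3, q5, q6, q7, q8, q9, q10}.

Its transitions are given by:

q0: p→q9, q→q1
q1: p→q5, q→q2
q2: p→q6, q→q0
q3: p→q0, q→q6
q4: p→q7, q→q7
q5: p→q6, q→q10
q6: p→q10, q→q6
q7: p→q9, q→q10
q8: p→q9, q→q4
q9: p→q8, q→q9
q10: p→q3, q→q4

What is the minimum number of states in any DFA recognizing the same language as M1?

P0 = {q0,q2,q3,q5,q6,q7,q8,q9,q10} | {q1,q4}.
On input q, block {q0,q2,q3,q5,q6,q7,q8,q9,q10} splits into {q2,q3,q5,q6,q7,q9} and {q0,q8,q10}.
On input p, block {q2,q3,q5,q6,q7,q9} splits into {q2,q5,q7} and {q3,q6,q9}.
Stable partition: {q2,q5,q7} | {q1,q4} | {q0,q8,q10} | {q3,q6,q9} — 4 equivalence classes.

4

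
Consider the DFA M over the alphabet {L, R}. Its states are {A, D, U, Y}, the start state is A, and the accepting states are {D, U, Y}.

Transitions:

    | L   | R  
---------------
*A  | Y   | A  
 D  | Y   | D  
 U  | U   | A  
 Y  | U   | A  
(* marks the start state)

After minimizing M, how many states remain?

Reachable states from the start: {A,U,Y}. Unreachable: {D} — drop them.
P0 = {U,Y} | {A}.
No further refinement is possible. Final partition (2 blocks): {U,Y} | {A}.

2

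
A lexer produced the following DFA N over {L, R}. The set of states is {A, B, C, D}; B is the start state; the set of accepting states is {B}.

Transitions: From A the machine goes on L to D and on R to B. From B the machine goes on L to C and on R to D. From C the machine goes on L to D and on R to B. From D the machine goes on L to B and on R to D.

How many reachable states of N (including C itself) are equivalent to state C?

1

Reachable states from the start: {B,C,D}. Unreachable: {A} — drop them.
Start with accepting vs non-accepting: {B} | {C,D}.
Refine {C,D} on symbol L: members go to different blocks, giving {C} and {D}.
The partition is now stable with 3 blocks: {B} | {C} | {D}.
State C belongs to the block {C}, which has 1 states.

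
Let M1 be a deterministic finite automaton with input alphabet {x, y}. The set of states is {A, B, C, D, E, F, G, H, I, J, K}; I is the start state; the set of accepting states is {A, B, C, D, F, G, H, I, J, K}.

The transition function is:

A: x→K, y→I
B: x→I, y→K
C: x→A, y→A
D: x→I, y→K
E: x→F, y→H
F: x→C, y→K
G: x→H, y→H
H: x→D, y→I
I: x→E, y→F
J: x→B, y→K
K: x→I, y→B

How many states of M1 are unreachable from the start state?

No path from I leads to G, J; the other 9 states are all reachable.

2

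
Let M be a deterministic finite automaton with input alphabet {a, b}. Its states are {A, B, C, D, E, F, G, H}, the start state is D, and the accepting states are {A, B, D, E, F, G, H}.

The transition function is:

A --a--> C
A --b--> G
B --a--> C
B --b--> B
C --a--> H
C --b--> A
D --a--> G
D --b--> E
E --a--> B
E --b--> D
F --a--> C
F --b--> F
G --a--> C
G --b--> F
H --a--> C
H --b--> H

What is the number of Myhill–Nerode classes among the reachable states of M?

All states are reachable from the start state.
Start with accepting vs non-accepting: {A,B,D,E,F,G,H} | {C}.
Refine {A,B,D,E,F,G,H} on symbol a: members go to different blocks, giving {A,B,F,G,H} and {D,E}.
Stable partition: {A,B,F,G,H} | {C} | {D,E} — 3 equivalence classes.

3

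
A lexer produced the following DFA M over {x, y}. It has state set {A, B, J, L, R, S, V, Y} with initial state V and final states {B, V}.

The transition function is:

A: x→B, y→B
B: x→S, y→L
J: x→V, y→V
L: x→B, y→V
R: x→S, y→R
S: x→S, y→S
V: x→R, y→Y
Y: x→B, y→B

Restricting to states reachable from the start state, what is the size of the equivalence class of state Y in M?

States {A,J} cannot be reached from the start state, so discard them.
Start with accepting vs non-accepting: {B,V} | {L,R,S,Y}.
On input x, block {L,R,S,Y} splits into {L,Y} and {R,S}.
Stable partition: {B,V} | {L,Y} | {R,S} — 3 equivalence classes.
State Y belongs to the block {L,Y}, which has 2 states.

2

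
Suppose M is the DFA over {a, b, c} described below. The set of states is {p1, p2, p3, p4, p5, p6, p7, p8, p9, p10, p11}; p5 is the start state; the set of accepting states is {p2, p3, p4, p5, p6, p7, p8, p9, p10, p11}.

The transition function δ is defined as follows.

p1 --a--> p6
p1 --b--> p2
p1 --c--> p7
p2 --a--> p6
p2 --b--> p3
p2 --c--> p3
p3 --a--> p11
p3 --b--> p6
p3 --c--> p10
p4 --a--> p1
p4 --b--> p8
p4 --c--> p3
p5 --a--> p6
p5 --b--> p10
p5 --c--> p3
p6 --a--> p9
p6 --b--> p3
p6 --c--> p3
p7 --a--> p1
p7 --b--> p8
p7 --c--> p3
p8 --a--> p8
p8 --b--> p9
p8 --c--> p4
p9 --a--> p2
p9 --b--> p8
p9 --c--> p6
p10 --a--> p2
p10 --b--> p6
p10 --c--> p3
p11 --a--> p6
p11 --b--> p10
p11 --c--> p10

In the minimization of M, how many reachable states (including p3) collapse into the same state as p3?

All states are reachable from the start state.
P0 = {p2,p3,p4,p5,p6,p7,p8,p9,p10,p11} | {p1}.
On input a, block {p2,p3,p4,p5,p6,p7,p8,p9,p10,p11} splits into {p2,p3,p5,p6,p8,p9,p10,p11} and {p4,p7}.
Refine {p2,p3,p5,p6,p8,p9,p10,p11} on symbol c: members go to different blocks, giving {p2,p3,p5,p6,p9,p10,p11} and {p8}.
Refine {p2,p3,p5,p6,p9,p10,p11} on symbol b: members go to different blocks, giving {p2,p3,p5,p6,p10,p11} and {p9}.
On input a, block {p2,p3,p5,p6,p10,p11} splits into {p2,p3,p5,p10,p11} and {p6}.
Split {p2,p3,p5,p10,p11} by δ(·,a) → {p2,p5,p11} and {p3,p10}.
The partition is now stable with 7 blocks: {p2,p5,p11} | {p1} | {p4,p7} | {p8} | {p9} | {p6} | {p3,p10}.
State p3 belongs to the block {p3,p10}, which has 2 states.

2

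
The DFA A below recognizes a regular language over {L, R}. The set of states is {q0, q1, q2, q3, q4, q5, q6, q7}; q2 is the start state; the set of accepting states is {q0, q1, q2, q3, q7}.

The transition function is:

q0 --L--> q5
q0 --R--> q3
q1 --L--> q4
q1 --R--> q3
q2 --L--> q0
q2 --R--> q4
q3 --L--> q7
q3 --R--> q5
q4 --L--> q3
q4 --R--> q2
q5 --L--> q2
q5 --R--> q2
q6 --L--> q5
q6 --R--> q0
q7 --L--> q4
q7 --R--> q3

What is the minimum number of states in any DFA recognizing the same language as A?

First remove the unreachable states {q1,q6}; 6 states remain.
Initial partition by acceptance: {q0,q2,q3,q7} | {q4,q5}.
Refine {q0,q2,q3,q7} on symbol L: members go to different blocks, giving {q0,q7} and {q2,q3}.
No further refinement is possible. Final partition (3 blocks): {q0,q7} | {q4,q5} | {q2,q3}.

3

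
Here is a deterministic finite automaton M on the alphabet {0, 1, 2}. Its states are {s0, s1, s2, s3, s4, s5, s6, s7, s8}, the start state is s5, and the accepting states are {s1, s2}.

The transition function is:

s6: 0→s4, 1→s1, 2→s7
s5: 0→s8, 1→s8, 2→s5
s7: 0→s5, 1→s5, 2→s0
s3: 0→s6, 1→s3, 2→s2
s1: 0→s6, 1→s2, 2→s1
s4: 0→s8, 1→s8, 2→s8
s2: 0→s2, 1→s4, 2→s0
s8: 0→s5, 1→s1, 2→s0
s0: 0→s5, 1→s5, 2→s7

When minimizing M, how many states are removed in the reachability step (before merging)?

BFS from s5 reaches {s0, s1, s2, s4, s5, s6, s7, s8}; the 1 state(s) s3 are never visited.

1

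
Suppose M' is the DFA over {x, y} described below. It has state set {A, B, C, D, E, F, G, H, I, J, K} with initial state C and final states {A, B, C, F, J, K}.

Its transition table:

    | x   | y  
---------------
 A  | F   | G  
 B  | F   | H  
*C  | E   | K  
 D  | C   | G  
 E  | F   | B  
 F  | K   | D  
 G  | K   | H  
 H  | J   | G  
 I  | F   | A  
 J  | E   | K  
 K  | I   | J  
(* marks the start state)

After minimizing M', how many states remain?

5

All states are reachable from the start state.
P0 = {A,B,C,F,J,K} | {D,E,G,H,I}.
On input x, block {A,B,C,F,J,K} splits into {A,B,F} and {C,J,K}.
Refine {A,B,F} on symbol x: members go to different blocks, giving {A,B} and {F}.
Refine {D,E,G,H,I} on symbol x: members go to different blocks, giving {D,G,H} and {E,I}.
The partition is now stable with 5 blocks: {A,B} | {D,G,H} | {C,J,K} | {F} | {E,I}.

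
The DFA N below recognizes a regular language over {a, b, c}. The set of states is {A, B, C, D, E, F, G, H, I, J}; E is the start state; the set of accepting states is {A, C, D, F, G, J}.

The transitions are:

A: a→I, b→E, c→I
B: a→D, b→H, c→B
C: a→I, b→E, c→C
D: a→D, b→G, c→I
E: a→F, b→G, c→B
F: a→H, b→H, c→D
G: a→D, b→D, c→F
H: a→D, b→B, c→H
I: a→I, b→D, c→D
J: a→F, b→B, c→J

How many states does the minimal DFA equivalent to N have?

Reachable states from the start: {B,D,E,F,G,H,I}. Unreachable: {A,C,J} — drop them.
Start with accepting vs non-accepting: {D,F,G} | {B,E,H,I}.
Refine {D,F,G} on symbol a: members go to different blocks, giving {D,G} and {F}.
Refine {D,G} on symbol c: members go to different blocks, giving {D} and {G}.
Split {B,E,H,I} by δ(·,a) → {B,H} and {E} and {I}.
The partition is now stable with 6 blocks: {D} | {B,H} | {F} | {G} | {E} | {I}.

6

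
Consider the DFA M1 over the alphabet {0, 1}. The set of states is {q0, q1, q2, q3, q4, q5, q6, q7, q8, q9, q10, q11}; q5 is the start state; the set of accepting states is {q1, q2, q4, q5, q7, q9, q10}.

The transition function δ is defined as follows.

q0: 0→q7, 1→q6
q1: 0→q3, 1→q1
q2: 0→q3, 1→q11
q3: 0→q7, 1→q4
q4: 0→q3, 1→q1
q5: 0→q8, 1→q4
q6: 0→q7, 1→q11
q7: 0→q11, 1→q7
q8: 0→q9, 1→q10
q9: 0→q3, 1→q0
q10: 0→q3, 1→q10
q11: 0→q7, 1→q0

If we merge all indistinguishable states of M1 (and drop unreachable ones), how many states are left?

First remove the unreachable states {q2}; 11 states remain.
P0 = {q1,q4,q5,q7,q9,q10} | {q0,q3,q6,q8,q11}.
Split {q1,q4,q5,q7,q9,q10} by δ(·,1) → {q1,q4,q5,q7,q10} and {q9}.
Split {q0,q3,q6,q8,q11} by δ(·,0) → {q0,q3,q6,q11} and {q8}.
On input 0, block {q1,q4,q5,q7,q10} splits into {q1,q4,q7,q10} and {q5}.
Split {q0,q3,q6,q11} by δ(·,1) → {q0,q6,q11} and {q3}.
Split {q1,q4,q7,q10} by δ(·,0) → {q1,q4,q10} and {q7}.
Stable partition: {q1,q4,q10} | {q0,q6,q11} | {q9} | {q8} | {q5} | {q3} | {q7} — 7 equivalence classes.

7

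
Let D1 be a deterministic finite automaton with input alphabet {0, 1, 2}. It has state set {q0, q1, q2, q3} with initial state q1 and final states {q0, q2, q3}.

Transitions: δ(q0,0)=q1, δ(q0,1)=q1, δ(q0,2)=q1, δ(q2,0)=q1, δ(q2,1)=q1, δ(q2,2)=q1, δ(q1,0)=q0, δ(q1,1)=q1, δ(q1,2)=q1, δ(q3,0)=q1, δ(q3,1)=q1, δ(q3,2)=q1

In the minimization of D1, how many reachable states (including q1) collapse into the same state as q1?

States {q2,q3} cannot be reached from the start state, so discard them.
Start with accepting vs non-accepting: {q0} | {q1}.
The partition is now stable with 2 blocks: {q0} | {q1}.
State q1 belongs to the block {q1}, which has 1 states.

1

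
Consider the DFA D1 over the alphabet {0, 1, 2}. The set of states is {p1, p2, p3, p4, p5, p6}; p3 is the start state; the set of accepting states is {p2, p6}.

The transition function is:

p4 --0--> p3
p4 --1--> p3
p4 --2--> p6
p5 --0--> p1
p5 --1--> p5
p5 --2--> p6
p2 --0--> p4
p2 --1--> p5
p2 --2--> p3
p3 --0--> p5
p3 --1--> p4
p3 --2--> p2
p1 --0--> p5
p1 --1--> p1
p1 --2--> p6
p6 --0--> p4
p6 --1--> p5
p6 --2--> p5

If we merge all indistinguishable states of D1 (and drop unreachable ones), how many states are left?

Initial partition by acceptance: {p2,p6} | {p1,p3,p4,p5}.
No further refinement is possible. Final partition (2 blocks): {p2,p6} | {p1,p3,p4,p5}.

2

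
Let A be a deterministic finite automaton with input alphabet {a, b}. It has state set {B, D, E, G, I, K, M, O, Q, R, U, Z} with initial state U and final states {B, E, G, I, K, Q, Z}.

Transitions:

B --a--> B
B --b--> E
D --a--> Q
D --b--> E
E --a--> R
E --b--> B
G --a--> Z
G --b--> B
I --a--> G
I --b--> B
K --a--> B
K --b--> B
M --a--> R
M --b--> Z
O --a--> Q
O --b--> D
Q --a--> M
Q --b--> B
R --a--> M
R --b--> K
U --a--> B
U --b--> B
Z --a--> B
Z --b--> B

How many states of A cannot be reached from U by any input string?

5

No path from U leads to D, G, I, O, Q; the other 7 states are all reachable.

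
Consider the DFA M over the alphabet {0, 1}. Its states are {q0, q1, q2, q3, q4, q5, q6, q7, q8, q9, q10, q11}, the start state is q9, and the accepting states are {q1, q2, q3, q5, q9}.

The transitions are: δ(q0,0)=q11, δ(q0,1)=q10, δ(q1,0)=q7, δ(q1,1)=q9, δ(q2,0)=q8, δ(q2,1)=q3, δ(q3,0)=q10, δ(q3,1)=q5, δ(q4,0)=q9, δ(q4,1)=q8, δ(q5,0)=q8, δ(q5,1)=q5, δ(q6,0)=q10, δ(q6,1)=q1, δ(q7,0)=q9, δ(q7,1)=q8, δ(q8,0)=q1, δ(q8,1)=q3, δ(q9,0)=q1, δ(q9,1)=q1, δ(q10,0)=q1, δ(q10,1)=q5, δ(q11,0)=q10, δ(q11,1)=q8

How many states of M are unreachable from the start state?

BFS from q9 reaches {q1, q3, q5, q7, q8, q9, q10}; the 5 state(s) q0, q2, q4, q6, q11 are never visited.

5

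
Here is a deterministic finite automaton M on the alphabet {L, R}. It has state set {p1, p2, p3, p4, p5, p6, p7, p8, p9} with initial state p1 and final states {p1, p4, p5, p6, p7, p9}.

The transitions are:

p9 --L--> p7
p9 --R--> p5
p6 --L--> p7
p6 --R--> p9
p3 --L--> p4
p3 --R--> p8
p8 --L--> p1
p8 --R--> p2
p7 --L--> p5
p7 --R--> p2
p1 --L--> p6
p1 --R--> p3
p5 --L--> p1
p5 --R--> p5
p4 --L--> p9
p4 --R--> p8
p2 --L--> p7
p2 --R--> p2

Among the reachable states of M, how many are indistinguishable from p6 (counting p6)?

3

Initial partition by acceptance: {p1,p4,p5,p6,p7,p9} | {p2,p3,p8}.
Refine {p1,p4,p5,p6,p7,p9} on symbol R: members go to different blocks, giving {p1,p4,p7} and {p5,p6,p9}.
No further refinement is possible. Final partition (3 blocks): {p1,p4,p7} | {p2,p3,p8} | {p5,p6,p9}.
The equivalence class containing p6 is {p5,p6,p9}, of size 3.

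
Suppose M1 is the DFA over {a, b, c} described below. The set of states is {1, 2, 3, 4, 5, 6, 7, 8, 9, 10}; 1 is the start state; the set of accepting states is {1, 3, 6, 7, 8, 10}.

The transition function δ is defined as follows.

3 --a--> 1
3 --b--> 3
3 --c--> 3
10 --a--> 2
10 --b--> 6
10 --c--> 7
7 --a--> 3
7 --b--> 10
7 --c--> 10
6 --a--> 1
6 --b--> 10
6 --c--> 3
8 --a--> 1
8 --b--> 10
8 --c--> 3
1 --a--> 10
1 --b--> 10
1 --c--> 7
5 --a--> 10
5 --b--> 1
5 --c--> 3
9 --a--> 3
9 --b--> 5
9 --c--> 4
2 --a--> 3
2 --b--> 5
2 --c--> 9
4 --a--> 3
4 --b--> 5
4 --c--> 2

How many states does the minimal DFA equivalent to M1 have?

7

Reachable states from the start: {1,2,3,4,5,6,7,9,10}. Unreachable: {8} — drop them.
Start with accepting vs non-accepting: {1,3,6,7,10} | {2,4,5,9}.
Refine {1,3,6,7,10} on symbol a: members go to different blocks, giving {1,3,6,7} and {10}.
On input a, block {1,3,6,7} splits into {3,6,7} and {1}.
Split {3,6,7} by δ(·,a) → {3,6} and {7}.
Split {3,6} by δ(·,b) → {3} and {6}.
Split {2,4,5,9} by δ(·,a) → {2,4,9} and {5}.
The partition is now stable with 7 blocks: {3} | {2,4,9} | {10} | {1} | {7} | {6} | {5}.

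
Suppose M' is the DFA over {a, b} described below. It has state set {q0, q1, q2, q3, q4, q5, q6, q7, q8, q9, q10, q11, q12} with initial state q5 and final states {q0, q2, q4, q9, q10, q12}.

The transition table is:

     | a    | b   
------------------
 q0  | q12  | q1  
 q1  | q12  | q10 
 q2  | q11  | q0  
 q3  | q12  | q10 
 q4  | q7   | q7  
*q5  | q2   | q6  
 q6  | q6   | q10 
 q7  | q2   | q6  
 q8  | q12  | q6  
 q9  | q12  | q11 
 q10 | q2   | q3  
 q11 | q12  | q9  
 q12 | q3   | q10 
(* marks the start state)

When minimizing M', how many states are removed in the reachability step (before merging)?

3

BFS from q5 reaches {q0, q1, q2, q3, q5, q6, q9, q10, q11, q12}; the 3 state(s) q4, q7, q8 are never visited.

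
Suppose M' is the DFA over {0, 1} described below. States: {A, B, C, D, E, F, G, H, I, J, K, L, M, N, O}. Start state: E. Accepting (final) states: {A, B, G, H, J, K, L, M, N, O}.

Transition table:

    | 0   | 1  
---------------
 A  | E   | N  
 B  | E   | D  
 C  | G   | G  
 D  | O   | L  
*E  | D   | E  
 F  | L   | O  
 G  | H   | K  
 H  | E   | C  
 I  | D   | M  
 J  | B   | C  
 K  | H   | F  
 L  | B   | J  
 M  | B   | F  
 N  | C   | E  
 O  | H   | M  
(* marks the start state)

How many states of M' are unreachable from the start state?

3

BFS from E reaches {B, C, D, E, F, G, H, J, K, L, M, O}; the 3 state(s) A, I, N are never visited.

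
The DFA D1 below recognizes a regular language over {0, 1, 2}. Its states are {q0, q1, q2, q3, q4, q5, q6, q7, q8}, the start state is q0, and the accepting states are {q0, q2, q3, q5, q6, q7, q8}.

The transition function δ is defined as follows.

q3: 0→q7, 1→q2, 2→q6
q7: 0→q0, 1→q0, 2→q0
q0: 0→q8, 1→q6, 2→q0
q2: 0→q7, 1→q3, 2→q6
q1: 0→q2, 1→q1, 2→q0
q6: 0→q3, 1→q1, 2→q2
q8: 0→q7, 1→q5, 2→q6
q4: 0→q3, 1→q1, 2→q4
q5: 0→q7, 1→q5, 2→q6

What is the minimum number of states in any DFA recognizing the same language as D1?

5

First remove the unreachable states {q4}; 8 states remain.
Start with accepting vs non-accepting: {q0,q2,q3,q5,q6,q7,q8} | {q1}.
Split {q0,q2,q3,q5,q6,q7,q8} by δ(·,1) → {q0,q2,q3,q5,q7,q8} and {q6}.
Refine {q0,q2,q3,q5,q7,q8} on symbol 1: members go to different blocks, giving {q2,q3,q5,q7,q8} and {q0}.
On input 0, block {q2,q3,q5,q7,q8} splits into {q2,q3,q5,q8} and {q7}.
No further refinement is possible. Final partition (5 blocks): {q2,q3,q5,q8} | {q1} | {q6} | {q0} | {q7}.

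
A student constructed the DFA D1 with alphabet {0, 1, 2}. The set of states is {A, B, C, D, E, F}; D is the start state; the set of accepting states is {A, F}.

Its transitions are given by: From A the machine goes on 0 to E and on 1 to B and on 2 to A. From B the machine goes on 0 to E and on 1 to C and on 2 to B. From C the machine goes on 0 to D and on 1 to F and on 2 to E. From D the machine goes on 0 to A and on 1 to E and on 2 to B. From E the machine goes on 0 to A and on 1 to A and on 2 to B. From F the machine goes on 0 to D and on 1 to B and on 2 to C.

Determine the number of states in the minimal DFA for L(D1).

6

All states are reachable from the start state.
P0 = {A,F} | {B,C,D,E}.
On input 2, block {A,F} splits into {A} and {F}.
On input 0, block {B,C,D,E} splits into {B,C} and {D,E}.
Split {B,C} by δ(·,1) → {B} and {C}.
Split {D,E} by δ(·,1) → {D} and {E}.
The partition is now stable with 6 blocks: {A} | {B} | {F} | {D} | {C} | {E}.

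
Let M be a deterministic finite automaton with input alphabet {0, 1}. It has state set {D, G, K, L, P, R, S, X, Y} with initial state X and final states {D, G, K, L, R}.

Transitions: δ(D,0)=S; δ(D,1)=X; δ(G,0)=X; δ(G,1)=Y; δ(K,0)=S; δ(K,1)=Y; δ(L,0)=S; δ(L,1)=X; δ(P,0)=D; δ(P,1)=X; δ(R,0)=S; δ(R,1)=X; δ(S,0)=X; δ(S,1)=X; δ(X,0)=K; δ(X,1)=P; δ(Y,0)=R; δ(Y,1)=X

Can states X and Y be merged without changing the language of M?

First remove the unreachable states {G,L}; 7 states remain.
P0 = {D,K,R} | {P,S,X,Y}.
Split {P,S,X,Y} by δ(·,0) → {P,X,Y} and {S}.
No further refinement is possible. Final partition (3 blocks): {D,K,R} | {P,X,Y} | {S}.
X and Y lie in the same block of the stable partition, so they are equivalent — no string distinguishes them.

Yes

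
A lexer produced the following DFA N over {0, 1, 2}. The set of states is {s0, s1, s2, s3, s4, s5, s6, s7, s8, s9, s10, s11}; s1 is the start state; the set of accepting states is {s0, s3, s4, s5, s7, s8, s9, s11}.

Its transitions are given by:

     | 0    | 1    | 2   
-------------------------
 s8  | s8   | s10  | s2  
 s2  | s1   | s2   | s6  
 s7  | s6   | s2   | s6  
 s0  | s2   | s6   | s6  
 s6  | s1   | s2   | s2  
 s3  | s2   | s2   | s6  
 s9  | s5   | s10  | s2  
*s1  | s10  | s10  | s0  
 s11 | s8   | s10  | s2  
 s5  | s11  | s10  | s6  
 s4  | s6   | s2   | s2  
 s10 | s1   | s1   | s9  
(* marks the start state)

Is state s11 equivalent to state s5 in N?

Reachable states from the start: {s0,s1,s2,s5,s6,s8,s9,s10,s11}. Unreachable: {s3,s4,s7} — drop them.
Initial partition by acceptance: {s0,s5,s8,s9,s11} | {s1,s2,s6,s10}.
Refine {s0,s5,s8,s9,s11} on symbol 0: members go to different blocks, giving {s5,s8,s9,s11} and {s0}.
On input 2, block {s1,s2,s6,s10} splits into {s2,s6} and {s1} and {s10}.
The partition is now stable with 5 blocks: {s5,s8,s9,s11} | {s2,s6} | {s0} | {s1} | {s10}.
s11 and s5 lie in the same block of the stable partition, so they are equivalent — no string distinguishes them.

Yes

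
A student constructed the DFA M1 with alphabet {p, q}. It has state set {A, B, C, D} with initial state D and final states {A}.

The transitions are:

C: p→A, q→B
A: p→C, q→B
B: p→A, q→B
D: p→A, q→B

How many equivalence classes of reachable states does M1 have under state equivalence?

2

Start with accepting vs non-accepting: {A} | {B,C,D}.
The partition is now stable with 2 blocks: {A} | {B,C,D}.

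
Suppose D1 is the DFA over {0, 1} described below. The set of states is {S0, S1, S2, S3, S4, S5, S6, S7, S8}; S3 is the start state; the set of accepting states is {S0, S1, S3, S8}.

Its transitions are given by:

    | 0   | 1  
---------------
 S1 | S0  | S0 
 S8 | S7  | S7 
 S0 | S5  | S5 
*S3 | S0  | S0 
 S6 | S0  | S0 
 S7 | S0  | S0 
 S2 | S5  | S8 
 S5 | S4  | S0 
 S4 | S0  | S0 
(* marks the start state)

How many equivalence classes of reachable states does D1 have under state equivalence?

Reachable states from the start: {S0,S3,S4,S5}. Unreachable: {S1,S2,S6,S7,S8} — drop them.
Initial partition by acceptance: {S0,S3} | {S4,S5}.
Split {S0,S3} by δ(·,0) → {S0} and {S3}.
Split {S4,S5} by δ(·,0) → {S4} and {S5}.
Stable partition: {S0} | {S4} | {S3} | {S5} — 4 equivalence classes.

4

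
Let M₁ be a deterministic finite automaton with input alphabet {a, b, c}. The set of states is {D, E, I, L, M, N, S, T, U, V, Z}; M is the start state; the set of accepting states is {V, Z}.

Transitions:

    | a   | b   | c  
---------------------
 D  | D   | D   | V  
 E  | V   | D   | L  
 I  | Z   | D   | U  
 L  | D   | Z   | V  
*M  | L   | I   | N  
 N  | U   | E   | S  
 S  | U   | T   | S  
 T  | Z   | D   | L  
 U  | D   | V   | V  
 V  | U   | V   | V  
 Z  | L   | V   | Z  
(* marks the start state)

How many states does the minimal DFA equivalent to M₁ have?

All states are reachable from the start state.
Initial partition by acceptance: {V,Z} | {D,E,I,L,M,N,S,T,U}.
On input a, block {D,E,I,L,M,N,S,T,U} splits into {D,L,M,N,S,U} and {E,I,T}.
On input b, block {D,L,M,N,S,U} splits into {M,N,S} and {L,U} and {D}.
The partition is now stable with 5 blocks: {V,Z} | {M,N,S} | {E,I,T} | {L,U} | {D}.

5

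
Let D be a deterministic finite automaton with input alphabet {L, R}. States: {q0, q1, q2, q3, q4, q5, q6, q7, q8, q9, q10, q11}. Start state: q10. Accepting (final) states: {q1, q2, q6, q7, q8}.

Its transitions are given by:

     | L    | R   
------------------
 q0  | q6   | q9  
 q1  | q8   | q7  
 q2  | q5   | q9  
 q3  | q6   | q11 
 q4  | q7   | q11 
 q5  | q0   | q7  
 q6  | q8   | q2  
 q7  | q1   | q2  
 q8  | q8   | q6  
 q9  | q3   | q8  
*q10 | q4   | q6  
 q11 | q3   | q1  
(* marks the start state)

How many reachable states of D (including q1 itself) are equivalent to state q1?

2

All states are reachable from the start state.
P0 = {q1,q2,q6,q7,q8} | {q0,q3,q4,q5,q9,q10,q11}.
Refine {q1,q2,q6,q7,q8} on symbol L: members go to different blocks, giving {q1,q6,q7,q8} and {q2}.
Split {q1,q6,q7,q8} by δ(·,R) → {q1,q8} and {q6,q7}.
Refine {q0,q3,q4,q5,q9,q10,q11} on symbol L: members go to different blocks, giving {q5,q9,q10,q11} and {q0,q3,q4}.
On input R, block {q5,q9,q10,q11} splits into {q5,q10} and {q9,q11}.
No further refinement is possible. Final partition (6 blocks): {q1,q8} | {q5,q10} | {q2} | {q6,q7} | {q0,q3,q4} | {q9,q11}.
State q1 belongs to the block {q1,q8}, which has 2 states.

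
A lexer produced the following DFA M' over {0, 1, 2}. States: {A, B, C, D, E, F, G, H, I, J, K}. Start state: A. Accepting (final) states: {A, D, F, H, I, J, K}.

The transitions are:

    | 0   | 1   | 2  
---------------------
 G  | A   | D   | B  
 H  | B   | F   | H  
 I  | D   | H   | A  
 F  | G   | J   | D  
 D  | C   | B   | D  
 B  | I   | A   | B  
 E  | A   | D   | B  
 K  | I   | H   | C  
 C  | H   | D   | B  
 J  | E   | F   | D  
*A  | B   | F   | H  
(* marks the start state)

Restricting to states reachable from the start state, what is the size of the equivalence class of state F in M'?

First remove the unreachable states {K}; 10 states remain.
P0 = {A,D,F,H,I,J} | {B,C,E,G}.
Split {A,D,F,H,I,J} by δ(·,0) → {A,D,F,H,J} and {I}.
Refine {A,D,F,H,J} on symbol 1: members go to different blocks, giving {A,F,H,J} and {D}.
On input 2, block {A,F,H,J} splits into {A,H} and {F,J}.
Refine {B,C,E,G} on symbol 0: members go to different blocks, giving {C,E,G} and {B}.
The partition is now stable with 6 blocks: {A,H} | {C,E,G} | {I} | {D} | {F,J} | {B}.
The equivalence class containing F is {F,J}, of size 2.

2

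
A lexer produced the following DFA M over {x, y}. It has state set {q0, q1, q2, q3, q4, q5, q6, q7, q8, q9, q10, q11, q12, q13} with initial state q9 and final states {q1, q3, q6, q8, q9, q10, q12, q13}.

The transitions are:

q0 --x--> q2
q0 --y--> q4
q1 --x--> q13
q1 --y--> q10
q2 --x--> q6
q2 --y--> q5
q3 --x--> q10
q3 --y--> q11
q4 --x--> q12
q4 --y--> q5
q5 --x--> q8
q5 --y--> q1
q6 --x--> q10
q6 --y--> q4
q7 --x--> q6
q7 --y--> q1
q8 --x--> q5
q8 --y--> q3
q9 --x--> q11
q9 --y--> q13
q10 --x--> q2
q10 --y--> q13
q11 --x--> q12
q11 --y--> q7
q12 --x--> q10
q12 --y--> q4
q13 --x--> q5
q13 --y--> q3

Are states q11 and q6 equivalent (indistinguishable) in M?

States {q0} cannot be reached from the start state, so discard them.
P0 = {q1,q3,q6,q8,q9,q10,q12,q13} | {q2,q4,q5,q7,q11}.
On input x, block {q1,q3,q6,q8,q9,q10,q12,q13} splits into {q1,q3,q6,q12} and {q8,q9,q10,q13}.
Refine {q1,q3,q6,q12} on symbol y: members go to different blocks, giving {q3,q6,q12} and {q1}.
On input x, block {q2,q4,q5,q7,q11} splits into {q2,q4,q7,q11} and {q5}.
On input y, block {q2,q4,q7,q11} splits into {q2,q4} and {q7} and {q11}.
Refine {q3,q6,q12} on symbol y: members go to different blocks, giving {q6,q12} and {q3}.
On input x, block {q8,q9,q10,q13} splits into {q8,q13} and {q9} and {q10}.
No further refinement is possible. Final partition (10 blocks): {q6,q12} | {q2,q4} | {q8,q13} | {q1} | {q5} | {q7} | {q11} | {q3} | {q9} | {q10}.
q11 and q6 end up in different blocks, so they are distinguishable. For instance, the string 'ε' is accepted from only q6.

No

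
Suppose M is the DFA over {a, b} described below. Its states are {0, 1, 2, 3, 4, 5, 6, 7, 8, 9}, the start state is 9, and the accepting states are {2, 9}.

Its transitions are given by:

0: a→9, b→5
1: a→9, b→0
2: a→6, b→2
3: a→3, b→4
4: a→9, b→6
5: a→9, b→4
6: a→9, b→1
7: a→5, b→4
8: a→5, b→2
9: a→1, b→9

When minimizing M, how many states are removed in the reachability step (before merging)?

No path from 9 leads to 2, 3, 7, 8; the other 6 states are all reachable.

4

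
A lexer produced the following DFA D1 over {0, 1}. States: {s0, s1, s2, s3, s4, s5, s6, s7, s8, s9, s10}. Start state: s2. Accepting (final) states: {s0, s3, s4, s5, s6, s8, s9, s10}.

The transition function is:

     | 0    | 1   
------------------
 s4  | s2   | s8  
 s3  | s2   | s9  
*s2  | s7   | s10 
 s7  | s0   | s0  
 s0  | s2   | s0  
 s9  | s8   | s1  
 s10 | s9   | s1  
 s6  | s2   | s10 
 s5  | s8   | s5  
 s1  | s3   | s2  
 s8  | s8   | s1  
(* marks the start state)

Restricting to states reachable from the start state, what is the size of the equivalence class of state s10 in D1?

3

First remove the unreachable states {s4,s5,s6}; 8 states remain.
Start with accepting vs non-accepting: {s0,s3,s8,s9,s10} | {s1,s2,s7}.
Split {s0,s3,s8,s9,s10} by δ(·,0) → {s8,s9,s10} and {s0,s3}.
On input 0, block {s1,s2,s7} splits into {s1,s7} and {s2}.
On input 1, block {s1,s7} splits into {s1} and {s7}.
Refine {s0,s3} on symbol 1: members go to different blocks, giving {s0} and {s3}.
The partition is now stable with 6 blocks: {s8,s9,s10} | {s1} | {s0} | {s2} | {s7} | {s3}.
The equivalence class containing s10 is {s8,s9,s10}, of size 3.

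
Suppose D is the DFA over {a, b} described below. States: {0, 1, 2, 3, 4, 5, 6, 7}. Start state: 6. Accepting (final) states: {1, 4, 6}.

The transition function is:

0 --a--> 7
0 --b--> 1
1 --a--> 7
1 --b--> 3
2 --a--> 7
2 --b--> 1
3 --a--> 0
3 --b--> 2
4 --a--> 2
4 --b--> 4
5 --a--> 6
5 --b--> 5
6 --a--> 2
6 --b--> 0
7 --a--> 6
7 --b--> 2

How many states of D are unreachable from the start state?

No path from 6 leads to 4, 5; the other 6 states are all reachable.

2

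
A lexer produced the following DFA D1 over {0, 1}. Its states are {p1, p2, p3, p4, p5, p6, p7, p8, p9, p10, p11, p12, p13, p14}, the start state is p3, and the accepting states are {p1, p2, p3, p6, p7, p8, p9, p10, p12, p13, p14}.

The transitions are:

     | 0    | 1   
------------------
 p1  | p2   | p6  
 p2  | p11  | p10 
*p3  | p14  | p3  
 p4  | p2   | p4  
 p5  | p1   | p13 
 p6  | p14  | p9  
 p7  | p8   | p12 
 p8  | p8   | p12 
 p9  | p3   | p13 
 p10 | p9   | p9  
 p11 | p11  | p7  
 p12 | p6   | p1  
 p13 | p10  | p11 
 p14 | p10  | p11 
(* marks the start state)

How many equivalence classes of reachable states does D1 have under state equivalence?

Reachable states from the start: {p1,p2,p3,p6,p7,p8,p9,p10,p11,p12,p13,p14}. Unreachable: {p4,p5} — drop them.
P0 = {p1,p2,p3,p6,p7,p8,p9,p10,p12,p13,p14} | {p11}.
Split {p1,p2,p3,p6,p7,p8,p9,p10,p12,p13,p14} by δ(·,0) → {p1,p3,p6,p7,p8,p9,p10,p12,p13,p14} and {p2}.
On input 0, block {p1,p3,p6,p7,p8,p9,p10,p12,p13,p14} splits into {p3,p6,p7,p8,p9,p10,p12,p13,p14} and {p1}.
Split {p3,p6,p7,p8,p9,p10,p12,p13,p14} by δ(·,1) → {p3,p6,p7,p8,p9,p10} and {p13,p14} and {p12}.
On input 0, block {p3,p6,p7,p8,p9,p10} splits into {p7,p8,p9,p10} and {p3,p6}.
Refine {p7,p8,p9,p10} on symbol 0: members go to different blocks, giving {p7,p8,p10} and {p9}.
Split {p7,p8,p10} by δ(·,0) → {p7,p8} and {p10}.
On input 1, block {p3,p6} splits into {p3} and {p6}.
No further refinement is possible. Final partition (10 blocks): {p7,p8} | {p11} | {p2} | {p1} | {p13,p14} | {p12} | {p3} | {p9} | {p10} | {p6}.

10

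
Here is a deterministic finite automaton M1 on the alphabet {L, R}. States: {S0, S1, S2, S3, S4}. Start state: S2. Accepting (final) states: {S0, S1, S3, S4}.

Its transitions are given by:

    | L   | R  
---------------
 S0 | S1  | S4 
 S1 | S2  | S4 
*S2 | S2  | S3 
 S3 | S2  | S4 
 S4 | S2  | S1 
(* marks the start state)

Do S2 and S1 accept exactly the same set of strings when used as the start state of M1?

First remove the unreachable states {S0}; 4 states remain.
P0 = {S1,S3,S4} | {S2}.
Stable partition: {S1,S3,S4} | {S2} — 2 equivalence classes.
S2 and S1 end up in different blocks, so they are distinguishable. For instance, the string 'ε' is accepted from only S1.

No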